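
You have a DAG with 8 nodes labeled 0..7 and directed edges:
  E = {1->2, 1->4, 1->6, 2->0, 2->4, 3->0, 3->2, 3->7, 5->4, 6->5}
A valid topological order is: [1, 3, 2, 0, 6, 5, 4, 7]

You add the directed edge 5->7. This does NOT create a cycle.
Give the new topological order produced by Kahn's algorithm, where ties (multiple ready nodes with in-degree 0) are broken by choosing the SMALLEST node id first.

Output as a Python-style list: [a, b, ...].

Old toposort: [1, 3, 2, 0, 6, 5, 4, 7]
Added edge: 5->7
Position of 5 (5) < position of 7 (7). Old order still valid.
Run Kahn's algorithm (break ties by smallest node id):
  initial in-degrees: [2, 0, 2, 0, 3, 1, 1, 2]
  ready (indeg=0): [1, 3]
  pop 1: indeg[2]->1; indeg[4]->2; indeg[6]->0 | ready=[3, 6] | order so far=[1]
  pop 3: indeg[0]->1; indeg[2]->0; indeg[7]->1 | ready=[2, 6] | order so far=[1, 3]
  pop 2: indeg[0]->0; indeg[4]->1 | ready=[0, 6] | order so far=[1, 3, 2]
  pop 0: no out-edges | ready=[6] | order so far=[1, 3, 2, 0]
  pop 6: indeg[5]->0 | ready=[5] | order so far=[1, 3, 2, 0, 6]
  pop 5: indeg[4]->0; indeg[7]->0 | ready=[4, 7] | order so far=[1, 3, 2, 0, 6, 5]
  pop 4: no out-edges | ready=[7] | order so far=[1, 3, 2, 0, 6, 5, 4]
  pop 7: no out-edges | ready=[] | order so far=[1, 3, 2, 0, 6, 5, 4, 7]
  Result: [1, 3, 2, 0, 6, 5, 4, 7]

Answer: [1, 3, 2, 0, 6, 5, 4, 7]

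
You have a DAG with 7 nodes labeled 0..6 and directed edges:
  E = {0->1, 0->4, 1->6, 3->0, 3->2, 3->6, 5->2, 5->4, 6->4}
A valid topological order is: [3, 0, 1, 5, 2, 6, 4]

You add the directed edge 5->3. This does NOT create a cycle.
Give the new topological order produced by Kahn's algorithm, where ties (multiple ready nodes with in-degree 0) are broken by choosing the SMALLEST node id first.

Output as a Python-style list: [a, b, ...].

Old toposort: [3, 0, 1, 5, 2, 6, 4]
Added edge: 5->3
Position of 5 (3) > position of 3 (0). Must reorder: 5 must now come before 3.
Run Kahn's algorithm (break ties by smallest node id):
  initial in-degrees: [1, 1, 2, 1, 3, 0, 2]
  ready (indeg=0): [5]
  pop 5: indeg[2]->1; indeg[3]->0; indeg[4]->2 | ready=[3] | order so far=[5]
  pop 3: indeg[0]->0; indeg[2]->0; indeg[6]->1 | ready=[0, 2] | order so far=[5, 3]
  pop 0: indeg[1]->0; indeg[4]->1 | ready=[1, 2] | order so far=[5, 3, 0]
  pop 1: indeg[6]->0 | ready=[2, 6] | order so far=[5, 3, 0, 1]
  pop 2: no out-edges | ready=[6] | order so far=[5, 3, 0, 1, 2]
  pop 6: indeg[4]->0 | ready=[4] | order so far=[5, 3, 0, 1, 2, 6]
  pop 4: no out-edges | ready=[] | order so far=[5, 3, 0, 1, 2, 6, 4]
  Result: [5, 3, 0, 1, 2, 6, 4]

Answer: [5, 3, 0, 1, 2, 6, 4]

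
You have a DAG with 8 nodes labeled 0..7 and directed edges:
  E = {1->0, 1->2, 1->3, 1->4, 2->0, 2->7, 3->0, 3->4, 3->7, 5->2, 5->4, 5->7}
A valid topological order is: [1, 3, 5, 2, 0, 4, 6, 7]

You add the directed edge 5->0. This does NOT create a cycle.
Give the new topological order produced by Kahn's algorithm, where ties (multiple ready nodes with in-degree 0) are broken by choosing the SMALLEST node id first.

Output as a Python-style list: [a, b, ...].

Answer: [1, 3, 5, 2, 0, 4, 6, 7]

Derivation:
Old toposort: [1, 3, 5, 2, 0, 4, 6, 7]
Added edge: 5->0
Position of 5 (2) < position of 0 (4). Old order still valid.
Run Kahn's algorithm (break ties by smallest node id):
  initial in-degrees: [4, 0, 2, 1, 3, 0, 0, 3]
  ready (indeg=0): [1, 5, 6]
  pop 1: indeg[0]->3; indeg[2]->1; indeg[3]->0; indeg[4]->2 | ready=[3, 5, 6] | order so far=[1]
  pop 3: indeg[0]->2; indeg[4]->1; indeg[7]->2 | ready=[5, 6] | order so far=[1, 3]
  pop 5: indeg[0]->1; indeg[2]->0; indeg[4]->0; indeg[7]->1 | ready=[2, 4, 6] | order so far=[1, 3, 5]
  pop 2: indeg[0]->0; indeg[7]->0 | ready=[0, 4, 6, 7] | order so far=[1, 3, 5, 2]
  pop 0: no out-edges | ready=[4, 6, 7] | order so far=[1, 3, 5, 2, 0]
  pop 4: no out-edges | ready=[6, 7] | order so far=[1, 3, 5, 2, 0, 4]
  pop 6: no out-edges | ready=[7] | order so far=[1, 3, 5, 2, 0, 4, 6]
  pop 7: no out-edges | ready=[] | order so far=[1, 3, 5, 2, 0, 4, 6, 7]
  Result: [1, 3, 5, 2, 0, 4, 6, 7]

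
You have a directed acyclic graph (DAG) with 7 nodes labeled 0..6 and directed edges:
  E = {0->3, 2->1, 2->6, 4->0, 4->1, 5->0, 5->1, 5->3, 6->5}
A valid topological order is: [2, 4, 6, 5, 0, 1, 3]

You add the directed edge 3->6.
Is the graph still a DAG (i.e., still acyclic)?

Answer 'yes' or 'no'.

Answer: no

Derivation:
Given toposort: [2, 4, 6, 5, 0, 1, 3]
Position of 3: index 6; position of 6: index 2
New edge 3->6: backward (u after v in old order)
Backward edge: old toposort is now invalid. Check if this creates a cycle.
Does 6 already reach 3? Reachable from 6: [0, 1, 3, 5, 6]. YES -> cycle!
Still a DAG? no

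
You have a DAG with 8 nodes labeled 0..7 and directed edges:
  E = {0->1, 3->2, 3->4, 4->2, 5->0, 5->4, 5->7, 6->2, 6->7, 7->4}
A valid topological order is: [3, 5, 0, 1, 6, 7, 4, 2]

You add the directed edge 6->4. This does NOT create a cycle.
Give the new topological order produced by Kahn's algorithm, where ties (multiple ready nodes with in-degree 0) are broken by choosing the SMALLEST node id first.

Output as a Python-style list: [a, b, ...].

Answer: [3, 5, 0, 1, 6, 7, 4, 2]

Derivation:
Old toposort: [3, 5, 0, 1, 6, 7, 4, 2]
Added edge: 6->4
Position of 6 (4) < position of 4 (6). Old order still valid.
Run Kahn's algorithm (break ties by smallest node id):
  initial in-degrees: [1, 1, 3, 0, 4, 0, 0, 2]
  ready (indeg=0): [3, 5, 6]
  pop 3: indeg[2]->2; indeg[4]->3 | ready=[5, 6] | order so far=[3]
  pop 5: indeg[0]->0; indeg[4]->2; indeg[7]->1 | ready=[0, 6] | order so far=[3, 5]
  pop 0: indeg[1]->0 | ready=[1, 6] | order so far=[3, 5, 0]
  pop 1: no out-edges | ready=[6] | order so far=[3, 5, 0, 1]
  pop 6: indeg[2]->1; indeg[4]->1; indeg[7]->0 | ready=[7] | order so far=[3, 5, 0, 1, 6]
  pop 7: indeg[4]->0 | ready=[4] | order so far=[3, 5, 0, 1, 6, 7]
  pop 4: indeg[2]->0 | ready=[2] | order so far=[3, 5, 0, 1, 6, 7, 4]
  pop 2: no out-edges | ready=[] | order so far=[3, 5, 0, 1, 6, 7, 4, 2]
  Result: [3, 5, 0, 1, 6, 7, 4, 2]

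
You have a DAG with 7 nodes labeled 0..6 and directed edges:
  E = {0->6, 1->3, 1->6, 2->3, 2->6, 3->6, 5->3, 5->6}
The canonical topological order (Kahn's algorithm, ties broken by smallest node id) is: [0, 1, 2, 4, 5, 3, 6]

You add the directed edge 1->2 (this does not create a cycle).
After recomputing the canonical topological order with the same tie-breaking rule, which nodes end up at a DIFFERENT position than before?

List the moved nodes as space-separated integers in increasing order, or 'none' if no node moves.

Old toposort: [0, 1, 2, 4, 5, 3, 6]
Added edge 1->2
Recompute Kahn (smallest-id tiebreak):
  initial in-degrees: [0, 0, 1, 3, 0, 0, 5]
  ready (indeg=0): [0, 1, 4, 5]
  pop 0: indeg[6]->4 | ready=[1, 4, 5] | order so far=[0]
  pop 1: indeg[2]->0; indeg[3]->2; indeg[6]->3 | ready=[2, 4, 5] | order so far=[0, 1]
  pop 2: indeg[3]->1; indeg[6]->2 | ready=[4, 5] | order so far=[0, 1, 2]
  pop 4: no out-edges | ready=[5] | order so far=[0, 1, 2, 4]
  pop 5: indeg[3]->0; indeg[6]->1 | ready=[3] | order so far=[0, 1, 2, 4, 5]
  pop 3: indeg[6]->0 | ready=[6] | order so far=[0, 1, 2, 4, 5, 3]
  pop 6: no out-edges | ready=[] | order so far=[0, 1, 2, 4, 5, 3, 6]
New canonical toposort: [0, 1, 2, 4, 5, 3, 6]
Compare positions:
  Node 0: index 0 -> 0 (same)
  Node 1: index 1 -> 1 (same)
  Node 2: index 2 -> 2 (same)
  Node 3: index 5 -> 5 (same)
  Node 4: index 3 -> 3 (same)
  Node 5: index 4 -> 4 (same)
  Node 6: index 6 -> 6 (same)
Nodes that changed position: none

Answer: none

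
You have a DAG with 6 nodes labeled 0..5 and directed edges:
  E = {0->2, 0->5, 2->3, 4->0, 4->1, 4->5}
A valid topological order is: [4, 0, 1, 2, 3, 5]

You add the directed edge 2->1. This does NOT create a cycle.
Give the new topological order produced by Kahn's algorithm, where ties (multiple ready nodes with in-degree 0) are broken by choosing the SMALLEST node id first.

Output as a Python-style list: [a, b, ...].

Answer: [4, 0, 2, 1, 3, 5]

Derivation:
Old toposort: [4, 0, 1, 2, 3, 5]
Added edge: 2->1
Position of 2 (3) > position of 1 (2). Must reorder: 2 must now come before 1.
Run Kahn's algorithm (break ties by smallest node id):
  initial in-degrees: [1, 2, 1, 1, 0, 2]
  ready (indeg=0): [4]
  pop 4: indeg[0]->0; indeg[1]->1; indeg[5]->1 | ready=[0] | order so far=[4]
  pop 0: indeg[2]->0; indeg[5]->0 | ready=[2, 5] | order so far=[4, 0]
  pop 2: indeg[1]->0; indeg[3]->0 | ready=[1, 3, 5] | order so far=[4, 0, 2]
  pop 1: no out-edges | ready=[3, 5] | order so far=[4, 0, 2, 1]
  pop 3: no out-edges | ready=[5] | order so far=[4, 0, 2, 1, 3]
  pop 5: no out-edges | ready=[] | order so far=[4, 0, 2, 1, 3, 5]
  Result: [4, 0, 2, 1, 3, 5]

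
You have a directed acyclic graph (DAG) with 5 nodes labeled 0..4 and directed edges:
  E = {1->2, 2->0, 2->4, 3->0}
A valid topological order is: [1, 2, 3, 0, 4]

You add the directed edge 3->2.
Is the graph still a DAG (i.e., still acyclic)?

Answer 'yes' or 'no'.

Answer: yes

Derivation:
Given toposort: [1, 2, 3, 0, 4]
Position of 3: index 2; position of 2: index 1
New edge 3->2: backward (u after v in old order)
Backward edge: old toposort is now invalid. Check if this creates a cycle.
Does 2 already reach 3? Reachable from 2: [0, 2, 4]. NO -> still a DAG (reorder needed).
Still a DAG? yes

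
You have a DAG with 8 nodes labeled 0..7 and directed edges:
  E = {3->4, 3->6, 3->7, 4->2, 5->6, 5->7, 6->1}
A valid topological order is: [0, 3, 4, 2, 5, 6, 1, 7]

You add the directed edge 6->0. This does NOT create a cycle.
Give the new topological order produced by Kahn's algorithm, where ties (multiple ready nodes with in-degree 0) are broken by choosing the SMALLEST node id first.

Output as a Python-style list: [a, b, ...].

Old toposort: [0, 3, 4, 2, 5, 6, 1, 7]
Added edge: 6->0
Position of 6 (5) > position of 0 (0). Must reorder: 6 must now come before 0.
Run Kahn's algorithm (break ties by smallest node id):
  initial in-degrees: [1, 1, 1, 0, 1, 0, 2, 2]
  ready (indeg=0): [3, 5]
  pop 3: indeg[4]->0; indeg[6]->1; indeg[7]->1 | ready=[4, 5] | order so far=[3]
  pop 4: indeg[2]->0 | ready=[2, 5] | order so far=[3, 4]
  pop 2: no out-edges | ready=[5] | order so far=[3, 4, 2]
  pop 5: indeg[6]->0; indeg[7]->0 | ready=[6, 7] | order so far=[3, 4, 2, 5]
  pop 6: indeg[0]->0; indeg[1]->0 | ready=[0, 1, 7] | order so far=[3, 4, 2, 5, 6]
  pop 0: no out-edges | ready=[1, 7] | order so far=[3, 4, 2, 5, 6, 0]
  pop 1: no out-edges | ready=[7] | order so far=[3, 4, 2, 5, 6, 0, 1]
  pop 7: no out-edges | ready=[] | order so far=[3, 4, 2, 5, 6, 0, 1, 7]
  Result: [3, 4, 2, 5, 6, 0, 1, 7]

Answer: [3, 4, 2, 5, 6, 0, 1, 7]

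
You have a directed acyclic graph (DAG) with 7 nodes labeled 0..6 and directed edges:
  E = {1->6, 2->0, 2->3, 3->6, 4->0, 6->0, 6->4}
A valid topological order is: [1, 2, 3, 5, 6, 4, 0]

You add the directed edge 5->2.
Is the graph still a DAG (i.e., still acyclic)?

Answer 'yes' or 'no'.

Given toposort: [1, 2, 3, 5, 6, 4, 0]
Position of 5: index 3; position of 2: index 1
New edge 5->2: backward (u after v in old order)
Backward edge: old toposort is now invalid. Check if this creates a cycle.
Does 2 already reach 5? Reachable from 2: [0, 2, 3, 4, 6]. NO -> still a DAG (reorder needed).
Still a DAG? yes

Answer: yes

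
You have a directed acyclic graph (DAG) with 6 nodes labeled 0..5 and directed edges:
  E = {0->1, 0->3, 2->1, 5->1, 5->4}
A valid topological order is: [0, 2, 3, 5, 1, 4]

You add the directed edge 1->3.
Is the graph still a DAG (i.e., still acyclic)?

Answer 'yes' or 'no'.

Answer: yes

Derivation:
Given toposort: [0, 2, 3, 5, 1, 4]
Position of 1: index 4; position of 3: index 2
New edge 1->3: backward (u after v in old order)
Backward edge: old toposort is now invalid. Check if this creates a cycle.
Does 3 already reach 1? Reachable from 3: [3]. NO -> still a DAG (reorder needed).
Still a DAG? yes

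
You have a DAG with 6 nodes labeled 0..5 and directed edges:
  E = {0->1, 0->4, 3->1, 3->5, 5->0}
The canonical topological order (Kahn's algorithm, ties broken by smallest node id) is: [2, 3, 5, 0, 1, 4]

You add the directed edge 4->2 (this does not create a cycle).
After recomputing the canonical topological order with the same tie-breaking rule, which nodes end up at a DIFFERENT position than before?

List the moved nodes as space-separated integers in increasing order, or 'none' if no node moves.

Old toposort: [2, 3, 5, 0, 1, 4]
Added edge 4->2
Recompute Kahn (smallest-id tiebreak):
  initial in-degrees: [1, 2, 1, 0, 1, 1]
  ready (indeg=0): [3]
  pop 3: indeg[1]->1; indeg[5]->0 | ready=[5] | order so far=[3]
  pop 5: indeg[0]->0 | ready=[0] | order so far=[3, 5]
  pop 0: indeg[1]->0; indeg[4]->0 | ready=[1, 4] | order so far=[3, 5, 0]
  pop 1: no out-edges | ready=[4] | order so far=[3, 5, 0, 1]
  pop 4: indeg[2]->0 | ready=[2] | order so far=[3, 5, 0, 1, 4]
  pop 2: no out-edges | ready=[] | order so far=[3, 5, 0, 1, 4, 2]
New canonical toposort: [3, 5, 0, 1, 4, 2]
Compare positions:
  Node 0: index 3 -> 2 (moved)
  Node 1: index 4 -> 3 (moved)
  Node 2: index 0 -> 5 (moved)
  Node 3: index 1 -> 0 (moved)
  Node 4: index 5 -> 4 (moved)
  Node 5: index 2 -> 1 (moved)
Nodes that changed position: 0 1 2 3 4 5

Answer: 0 1 2 3 4 5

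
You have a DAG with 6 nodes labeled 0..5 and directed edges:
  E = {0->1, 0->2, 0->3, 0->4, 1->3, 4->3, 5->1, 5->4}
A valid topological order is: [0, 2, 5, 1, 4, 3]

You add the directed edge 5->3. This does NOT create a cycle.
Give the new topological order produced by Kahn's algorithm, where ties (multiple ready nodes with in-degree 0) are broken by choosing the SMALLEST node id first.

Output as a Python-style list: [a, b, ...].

Old toposort: [0, 2, 5, 1, 4, 3]
Added edge: 5->3
Position of 5 (2) < position of 3 (5). Old order still valid.
Run Kahn's algorithm (break ties by smallest node id):
  initial in-degrees: [0, 2, 1, 4, 2, 0]
  ready (indeg=0): [0, 5]
  pop 0: indeg[1]->1; indeg[2]->0; indeg[3]->3; indeg[4]->1 | ready=[2, 5] | order so far=[0]
  pop 2: no out-edges | ready=[5] | order so far=[0, 2]
  pop 5: indeg[1]->0; indeg[3]->2; indeg[4]->0 | ready=[1, 4] | order so far=[0, 2, 5]
  pop 1: indeg[3]->1 | ready=[4] | order so far=[0, 2, 5, 1]
  pop 4: indeg[3]->0 | ready=[3] | order so far=[0, 2, 5, 1, 4]
  pop 3: no out-edges | ready=[] | order so far=[0, 2, 5, 1, 4, 3]
  Result: [0, 2, 5, 1, 4, 3]

Answer: [0, 2, 5, 1, 4, 3]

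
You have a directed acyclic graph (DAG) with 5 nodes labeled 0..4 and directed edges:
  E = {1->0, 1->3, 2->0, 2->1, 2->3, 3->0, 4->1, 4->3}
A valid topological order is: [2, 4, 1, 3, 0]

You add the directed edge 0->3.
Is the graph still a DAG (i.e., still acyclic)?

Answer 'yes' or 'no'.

Answer: no

Derivation:
Given toposort: [2, 4, 1, 3, 0]
Position of 0: index 4; position of 3: index 3
New edge 0->3: backward (u after v in old order)
Backward edge: old toposort is now invalid. Check if this creates a cycle.
Does 3 already reach 0? Reachable from 3: [0, 3]. YES -> cycle!
Still a DAG? no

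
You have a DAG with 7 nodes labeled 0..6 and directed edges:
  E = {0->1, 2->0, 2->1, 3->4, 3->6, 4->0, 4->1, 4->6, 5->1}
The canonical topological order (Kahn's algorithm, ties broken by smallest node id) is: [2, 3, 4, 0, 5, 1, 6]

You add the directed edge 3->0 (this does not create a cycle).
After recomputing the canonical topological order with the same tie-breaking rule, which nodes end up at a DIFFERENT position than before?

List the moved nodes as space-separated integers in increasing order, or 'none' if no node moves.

Old toposort: [2, 3, 4, 0, 5, 1, 6]
Added edge 3->0
Recompute Kahn (smallest-id tiebreak):
  initial in-degrees: [3, 4, 0, 0, 1, 0, 2]
  ready (indeg=0): [2, 3, 5]
  pop 2: indeg[0]->2; indeg[1]->3 | ready=[3, 5] | order so far=[2]
  pop 3: indeg[0]->1; indeg[4]->0; indeg[6]->1 | ready=[4, 5] | order so far=[2, 3]
  pop 4: indeg[0]->0; indeg[1]->2; indeg[6]->0 | ready=[0, 5, 6] | order so far=[2, 3, 4]
  pop 0: indeg[1]->1 | ready=[5, 6] | order so far=[2, 3, 4, 0]
  pop 5: indeg[1]->0 | ready=[1, 6] | order so far=[2, 3, 4, 0, 5]
  pop 1: no out-edges | ready=[6] | order so far=[2, 3, 4, 0, 5, 1]
  pop 6: no out-edges | ready=[] | order so far=[2, 3, 4, 0, 5, 1, 6]
New canonical toposort: [2, 3, 4, 0, 5, 1, 6]
Compare positions:
  Node 0: index 3 -> 3 (same)
  Node 1: index 5 -> 5 (same)
  Node 2: index 0 -> 0 (same)
  Node 3: index 1 -> 1 (same)
  Node 4: index 2 -> 2 (same)
  Node 5: index 4 -> 4 (same)
  Node 6: index 6 -> 6 (same)
Nodes that changed position: none

Answer: none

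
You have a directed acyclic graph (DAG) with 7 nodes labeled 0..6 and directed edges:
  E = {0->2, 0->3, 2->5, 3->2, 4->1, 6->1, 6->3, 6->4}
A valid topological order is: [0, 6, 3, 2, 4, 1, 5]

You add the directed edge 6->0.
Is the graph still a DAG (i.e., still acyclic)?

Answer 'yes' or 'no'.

Answer: yes

Derivation:
Given toposort: [0, 6, 3, 2, 4, 1, 5]
Position of 6: index 1; position of 0: index 0
New edge 6->0: backward (u after v in old order)
Backward edge: old toposort is now invalid. Check if this creates a cycle.
Does 0 already reach 6? Reachable from 0: [0, 2, 3, 5]. NO -> still a DAG (reorder needed).
Still a DAG? yes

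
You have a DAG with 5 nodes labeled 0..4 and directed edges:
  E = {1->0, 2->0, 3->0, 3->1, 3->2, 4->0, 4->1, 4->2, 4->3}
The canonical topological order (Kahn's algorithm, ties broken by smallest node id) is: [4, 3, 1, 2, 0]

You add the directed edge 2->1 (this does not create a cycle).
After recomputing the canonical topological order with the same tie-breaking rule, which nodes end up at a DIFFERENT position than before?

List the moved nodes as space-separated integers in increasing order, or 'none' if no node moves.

Answer: 1 2

Derivation:
Old toposort: [4, 3, 1, 2, 0]
Added edge 2->1
Recompute Kahn (smallest-id tiebreak):
  initial in-degrees: [4, 3, 2, 1, 0]
  ready (indeg=0): [4]
  pop 4: indeg[0]->3; indeg[1]->2; indeg[2]->1; indeg[3]->0 | ready=[3] | order so far=[4]
  pop 3: indeg[0]->2; indeg[1]->1; indeg[2]->0 | ready=[2] | order so far=[4, 3]
  pop 2: indeg[0]->1; indeg[1]->0 | ready=[1] | order so far=[4, 3, 2]
  pop 1: indeg[0]->0 | ready=[0] | order so far=[4, 3, 2, 1]
  pop 0: no out-edges | ready=[] | order so far=[4, 3, 2, 1, 0]
New canonical toposort: [4, 3, 2, 1, 0]
Compare positions:
  Node 0: index 4 -> 4 (same)
  Node 1: index 2 -> 3 (moved)
  Node 2: index 3 -> 2 (moved)
  Node 3: index 1 -> 1 (same)
  Node 4: index 0 -> 0 (same)
Nodes that changed position: 1 2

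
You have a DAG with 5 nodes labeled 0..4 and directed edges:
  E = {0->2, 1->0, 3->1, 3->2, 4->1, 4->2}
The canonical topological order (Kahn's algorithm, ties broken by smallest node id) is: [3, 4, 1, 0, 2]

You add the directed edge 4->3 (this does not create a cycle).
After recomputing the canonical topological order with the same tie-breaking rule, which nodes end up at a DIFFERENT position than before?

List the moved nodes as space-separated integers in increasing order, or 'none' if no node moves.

Answer: 3 4

Derivation:
Old toposort: [3, 4, 1, 0, 2]
Added edge 4->3
Recompute Kahn (smallest-id tiebreak):
  initial in-degrees: [1, 2, 3, 1, 0]
  ready (indeg=0): [4]
  pop 4: indeg[1]->1; indeg[2]->2; indeg[3]->0 | ready=[3] | order so far=[4]
  pop 3: indeg[1]->0; indeg[2]->1 | ready=[1] | order so far=[4, 3]
  pop 1: indeg[0]->0 | ready=[0] | order so far=[4, 3, 1]
  pop 0: indeg[2]->0 | ready=[2] | order so far=[4, 3, 1, 0]
  pop 2: no out-edges | ready=[] | order so far=[4, 3, 1, 0, 2]
New canonical toposort: [4, 3, 1, 0, 2]
Compare positions:
  Node 0: index 3 -> 3 (same)
  Node 1: index 2 -> 2 (same)
  Node 2: index 4 -> 4 (same)
  Node 3: index 0 -> 1 (moved)
  Node 4: index 1 -> 0 (moved)
Nodes that changed position: 3 4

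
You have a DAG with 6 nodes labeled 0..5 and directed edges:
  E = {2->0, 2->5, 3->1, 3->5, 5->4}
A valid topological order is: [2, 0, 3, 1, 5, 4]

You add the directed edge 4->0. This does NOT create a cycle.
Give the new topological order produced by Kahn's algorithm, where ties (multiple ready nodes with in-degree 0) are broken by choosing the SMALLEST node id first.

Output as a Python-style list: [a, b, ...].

Old toposort: [2, 0, 3, 1, 5, 4]
Added edge: 4->0
Position of 4 (5) > position of 0 (1). Must reorder: 4 must now come before 0.
Run Kahn's algorithm (break ties by smallest node id):
  initial in-degrees: [2, 1, 0, 0, 1, 2]
  ready (indeg=0): [2, 3]
  pop 2: indeg[0]->1; indeg[5]->1 | ready=[3] | order so far=[2]
  pop 3: indeg[1]->0; indeg[5]->0 | ready=[1, 5] | order so far=[2, 3]
  pop 1: no out-edges | ready=[5] | order so far=[2, 3, 1]
  pop 5: indeg[4]->0 | ready=[4] | order so far=[2, 3, 1, 5]
  pop 4: indeg[0]->0 | ready=[0] | order so far=[2, 3, 1, 5, 4]
  pop 0: no out-edges | ready=[] | order so far=[2, 3, 1, 5, 4, 0]
  Result: [2, 3, 1, 5, 4, 0]

Answer: [2, 3, 1, 5, 4, 0]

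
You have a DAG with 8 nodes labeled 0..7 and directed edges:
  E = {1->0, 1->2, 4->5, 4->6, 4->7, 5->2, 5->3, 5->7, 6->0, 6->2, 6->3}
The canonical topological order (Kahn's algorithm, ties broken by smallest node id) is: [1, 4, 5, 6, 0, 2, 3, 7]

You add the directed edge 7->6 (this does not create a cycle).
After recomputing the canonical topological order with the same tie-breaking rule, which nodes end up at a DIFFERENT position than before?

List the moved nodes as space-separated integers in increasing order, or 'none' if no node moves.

Answer: 0 2 3 6 7

Derivation:
Old toposort: [1, 4, 5, 6, 0, 2, 3, 7]
Added edge 7->6
Recompute Kahn (smallest-id tiebreak):
  initial in-degrees: [2, 0, 3, 2, 0, 1, 2, 2]
  ready (indeg=0): [1, 4]
  pop 1: indeg[0]->1; indeg[2]->2 | ready=[4] | order so far=[1]
  pop 4: indeg[5]->0; indeg[6]->1; indeg[7]->1 | ready=[5] | order so far=[1, 4]
  pop 5: indeg[2]->1; indeg[3]->1; indeg[7]->0 | ready=[7] | order so far=[1, 4, 5]
  pop 7: indeg[6]->0 | ready=[6] | order so far=[1, 4, 5, 7]
  pop 6: indeg[0]->0; indeg[2]->0; indeg[3]->0 | ready=[0, 2, 3] | order so far=[1, 4, 5, 7, 6]
  pop 0: no out-edges | ready=[2, 3] | order so far=[1, 4, 5, 7, 6, 0]
  pop 2: no out-edges | ready=[3] | order so far=[1, 4, 5, 7, 6, 0, 2]
  pop 3: no out-edges | ready=[] | order so far=[1, 4, 5, 7, 6, 0, 2, 3]
New canonical toposort: [1, 4, 5, 7, 6, 0, 2, 3]
Compare positions:
  Node 0: index 4 -> 5 (moved)
  Node 1: index 0 -> 0 (same)
  Node 2: index 5 -> 6 (moved)
  Node 3: index 6 -> 7 (moved)
  Node 4: index 1 -> 1 (same)
  Node 5: index 2 -> 2 (same)
  Node 6: index 3 -> 4 (moved)
  Node 7: index 7 -> 3 (moved)
Nodes that changed position: 0 2 3 6 7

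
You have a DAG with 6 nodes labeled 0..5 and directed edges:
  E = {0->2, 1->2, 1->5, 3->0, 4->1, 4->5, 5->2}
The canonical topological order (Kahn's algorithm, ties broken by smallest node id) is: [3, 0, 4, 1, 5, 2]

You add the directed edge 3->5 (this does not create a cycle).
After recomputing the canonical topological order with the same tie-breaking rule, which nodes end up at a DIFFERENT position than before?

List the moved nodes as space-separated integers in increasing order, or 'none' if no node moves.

Answer: none

Derivation:
Old toposort: [3, 0, 4, 1, 5, 2]
Added edge 3->5
Recompute Kahn (smallest-id tiebreak):
  initial in-degrees: [1, 1, 3, 0, 0, 3]
  ready (indeg=0): [3, 4]
  pop 3: indeg[0]->0; indeg[5]->2 | ready=[0, 4] | order so far=[3]
  pop 0: indeg[2]->2 | ready=[4] | order so far=[3, 0]
  pop 4: indeg[1]->0; indeg[5]->1 | ready=[1] | order so far=[3, 0, 4]
  pop 1: indeg[2]->1; indeg[5]->0 | ready=[5] | order so far=[3, 0, 4, 1]
  pop 5: indeg[2]->0 | ready=[2] | order so far=[3, 0, 4, 1, 5]
  pop 2: no out-edges | ready=[] | order so far=[3, 0, 4, 1, 5, 2]
New canonical toposort: [3, 0, 4, 1, 5, 2]
Compare positions:
  Node 0: index 1 -> 1 (same)
  Node 1: index 3 -> 3 (same)
  Node 2: index 5 -> 5 (same)
  Node 3: index 0 -> 0 (same)
  Node 4: index 2 -> 2 (same)
  Node 5: index 4 -> 4 (same)
Nodes that changed position: none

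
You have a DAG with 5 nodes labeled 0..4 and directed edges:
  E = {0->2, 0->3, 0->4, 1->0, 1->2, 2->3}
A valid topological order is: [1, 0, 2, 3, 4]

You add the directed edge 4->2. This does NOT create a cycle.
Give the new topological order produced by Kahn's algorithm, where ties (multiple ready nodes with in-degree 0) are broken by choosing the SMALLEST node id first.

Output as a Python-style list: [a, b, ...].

Old toposort: [1, 0, 2, 3, 4]
Added edge: 4->2
Position of 4 (4) > position of 2 (2). Must reorder: 4 must now come before 2.
Run Kahn's algorithm (break ties by smallest node id):
  initial in-degrees: [1, 0, 3, 2, 1]
  ready (indeg=0): [1]
  pop 1: indeg[0]->0; indeg[2]->2 | ready=[0] | order so far=[1]
  pop 0: indeg[2]->1; indeg[3]->1; indeg[4]->0 | ready=[4] | order so far=[1, 0]
  pop 4: indeg[2]->0 | ready=[2] | order so far=[1, 0, 4]
  pop 2: indeg[3]->0 | ready=[3] | order so far=[1, 0, 4, 2]
  pop 3: no out-edges | ready=[] | order so far=[1, 0, 4, 2, 3]
  Result: [1, 0, 4, 2, 3]

Answer: [1, 0, 4, 2, 3]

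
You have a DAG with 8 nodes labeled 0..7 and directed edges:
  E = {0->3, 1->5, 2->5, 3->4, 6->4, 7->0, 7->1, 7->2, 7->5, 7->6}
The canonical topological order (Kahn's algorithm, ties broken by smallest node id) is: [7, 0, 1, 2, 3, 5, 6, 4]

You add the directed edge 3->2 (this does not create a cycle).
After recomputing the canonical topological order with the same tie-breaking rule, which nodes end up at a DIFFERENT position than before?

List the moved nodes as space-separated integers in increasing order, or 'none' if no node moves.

Answer: 2 3

Derivation:
Old toposort: [7, 0, 1, 2, 3, 5, 6, 4]
Added edge 3->2
Recompute Kahn (smallest-id tiebreak):
  initial in-degrees: [1, 1, 2, 1, 2, 3, 1, 0]
  ready (indeg=0): [7]
  pop 7: indeg[0]->0; indeg[1]->0; indeg[2]->1; indeg[5]->2; indeg[6]->0 | ready=[0, 1, 6] | order so far=[7]
  pop 0: indeg[3]->0 | ready=[1, 3, 6] | order so far=[7, 0]
  pop 1: indeg[5]->1 | ready=[3, 6] | order so far=[7, 0, 1]
  pop 3: indeg[2]->0; indeg[4]->1 | ready=[2, 6] | order so far=[7, 0, 1, 3]
  pop 2: indeg[5]->0 | ready=[5, 6] | order so far=[7, 0, 1, 3, 2]
  pop 5: no out-edges | ready=[6] | order so far=[7, 0, 1, 3, 2, 5]
  pop 6: indeg[4]->0 | ready=[4] | order so far=[7, 0, 1, 3, 2, 5, 6]
  pop 4: no out-edges | ready=[] | order so far=[7, 0, 1, 3, 2, 5, 6, 4]
New canonical toposort: [7, 0, 1, 3, 2, 5, 6, 4]
Compare positions:
  Node 0: index 1 -> 1 (same)
  Node 1: index 2 -> 2 (same)
  Node 2: index 3 -> 4 (moved)
  Node 3: index 4 -> 3 (moved)
  Node 4: index 7 -> 7 (same)
  Node 5: index 5 -> 5 (same)
  Node 6: index 6 -> 6 (same)
  Node 7: index 0 -> 0 (same)
Nodes that changed position: 2 3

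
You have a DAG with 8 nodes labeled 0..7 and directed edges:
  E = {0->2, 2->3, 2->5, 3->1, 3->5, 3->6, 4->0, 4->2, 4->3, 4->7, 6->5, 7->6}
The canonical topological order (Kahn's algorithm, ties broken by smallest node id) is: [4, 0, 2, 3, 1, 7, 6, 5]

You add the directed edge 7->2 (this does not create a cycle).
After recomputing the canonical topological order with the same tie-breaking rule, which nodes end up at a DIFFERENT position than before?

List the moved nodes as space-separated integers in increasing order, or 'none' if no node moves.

Old toposort: [4, 0, 2, 3, 1, 7, 6, 5]
Added edge 7->2
Recompute Kahn (smallest-id tiebreak):
  initial in-degrees: [1, 1, 3, 2, 0, 3, 2, 1]
  ready (indeg=0): [4]
  pop 4: indeg[0]->0; indeg[2]->2; indeg[3]->1; indeg[7]->0 | ready=[0, 7] | order so far=[4]
  pop 0: indeg[2]->1 | ready=[7] | order so far=[4, 0]
  pop 7: indeg[2]->0; indeg[6]->1 | ready=[2] | order so far=[4, 0, 7]
  pop 2: indeg[3]->0; indeg[5]->2 | ready=[3] | order so far=[4, 0, 7, 2]
  pop 3: indeg[1]->0; indeg[5]->1; indeg[6]->0 | ready=[1, 6] | order so far=[4, 0, 7, 2, 3]
  pop 1: no out-edges | ready=[6] | order so far=[4, 0, 7, 2, 3, 1]
  pop 6: indeg[5]->0 | ready=[5] | order so far=[4, 0, 7, 2, 3, 1, 6]
  pop 5: no out-edges | ready=[] | order so far=[4, 0, 7, 2, 3, 1, 6, 5]
New canonical toposort: [4, 0, 7, 2, 3, 1, 6, 5]
Compare positions:
  Node 0: index 1 -> 1 (same)
  Node 1: index 4 -> 5 (moved)
  Node 2: index 2 -> 3 (moved)
  Node 3: index 3 -> 4 (moved)
  Node 4: index 0 -> 0 (same)
  Node 5: index 7 -> 7 (same)
  Node 6: index 6 -> 6 (same)
  Node 7: index 5 -> 2 (moved)
Nodes that changed position: 1 2 3 7

Answer: 1 2 3 7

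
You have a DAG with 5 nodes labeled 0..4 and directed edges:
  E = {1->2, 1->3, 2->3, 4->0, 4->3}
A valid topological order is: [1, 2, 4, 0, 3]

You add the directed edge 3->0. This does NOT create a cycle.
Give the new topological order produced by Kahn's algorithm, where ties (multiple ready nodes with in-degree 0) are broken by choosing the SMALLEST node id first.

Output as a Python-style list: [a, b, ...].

Old toposort: [1, 2, 4, 0, 3]
Added edge: 3->0
Position of 3 (4) > position of 0 (3). Must reorder: 3 must now come before 0.
Run Kahn's algorithm (break ties by smallest node id):
  initial in-degrees: [2, 0, 1, 3, 0]
  ready (indeg=0): [1, 4]
  pop 1: indeg[2]->0; indeg[3]->2 | ready=[2, 4] | order so far=[1]
  pop 2: indeg[3]->1 | ready=[4] | order so far=[1, 2]
  pop 4: indeg[0]->1; indeg[3]->0 | ready=[3] | order so far=[1, 2, 4]
  pop 3: indeg[0]->0 | ready=[0] | order so far=[1, 2, 4, 3]
  pop 0: no out-edges | ready=[] | order so far=[1, 2, 4, 3, 0]
  Result: [1, 2, 4, 3, 0]

Answer: [1, 2, 4, 3, 0]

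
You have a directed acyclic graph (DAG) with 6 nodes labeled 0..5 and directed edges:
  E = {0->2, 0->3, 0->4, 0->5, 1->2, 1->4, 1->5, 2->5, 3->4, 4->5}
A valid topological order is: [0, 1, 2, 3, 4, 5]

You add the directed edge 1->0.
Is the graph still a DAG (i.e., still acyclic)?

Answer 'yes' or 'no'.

Answer: yes

Derivation:
Given toposort: [0, 1, 2, 3, 4, 5]
Position of 1: index 1; position of 0: index 0
New edge 1->0: backward (u after v in old order)
Backward edge: old toposort is now invalid. Check if this creates a cycle.
Does 0 already reach 1? Reachable from 0: [0, 2, 3, 4, 5]. NO -> still a DAG (reorder needed).
Still a DAG? yes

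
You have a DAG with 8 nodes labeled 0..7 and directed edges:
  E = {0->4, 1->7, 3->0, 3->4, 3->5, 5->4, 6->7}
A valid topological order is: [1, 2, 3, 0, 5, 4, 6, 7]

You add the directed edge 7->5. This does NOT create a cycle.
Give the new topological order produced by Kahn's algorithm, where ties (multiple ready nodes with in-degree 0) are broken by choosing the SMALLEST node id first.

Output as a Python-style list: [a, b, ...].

Answer: [1, 2, 3, 0, 6, 7, 5, 4]

Derivation:
Old toposort: [1, 2, 3, 0, 5, 4, 6, 7]
Added edge: 7->5
Position of 7 (7) > position of 5 (4). Must reorder: 7 must now come before 5.
Run Kahn's algorithm (break ties by smallest node id):
  initial in-degrees: [1, 0, 0, 0, 3, 2, 0, 2]
  ready (indeg=0): [1, 2, 3, 6]
  pop 1: indeg[7]->1 | ready=[2, 3, 6] | order so far=[1]
  pop 2: no out-edges | ready=[3, 6] | order so far=[1, 2]
  pop 3: indeg[0]->0; indeg[4]->2; indeg[5]->1 | ready=[0, 6] | order so far=[1, 2, 3]
  pop 0: indeg[4]->1 | ready=[6] | order so far=[1, 2, 3, 0]
  pop 6: indeg[7]->0 | ready=[7] | order so far=[1, 2, 3, 0, 6]
  pop 7: indeg[5]->0 | ready=[5] | order so far=[1, 2, 3, 0, 6, 7]
  pop 5: indeg[4]->0 | ready=[4] | order so far=[1, 2, 3, 0, 6, 7, 5]
  pop 4: no out-edges | ready=[] | order so far=[1, 2, 3, 0, 6, 7, 5, 4]
  Result: [1, 2, 3, 0, 6, 7, 5, 4]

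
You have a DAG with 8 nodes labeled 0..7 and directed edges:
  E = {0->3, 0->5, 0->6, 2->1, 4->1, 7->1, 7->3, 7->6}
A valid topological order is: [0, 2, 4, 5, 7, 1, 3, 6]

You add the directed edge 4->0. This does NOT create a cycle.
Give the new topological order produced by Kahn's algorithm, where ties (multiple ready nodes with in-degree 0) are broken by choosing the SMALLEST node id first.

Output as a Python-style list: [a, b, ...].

Old toposort: [0, 2, 4, 5, 7, 1, 3, 6]
Added edge: 4->0
Position of 4 (2) > position of 0 (0). Must reorder: 4 must now come before 0.
Run Kahn's algorithm (break ties by smallest node id):
  initial in-degrees: [1, 3, 0, 2, 0, 1, 2, 0]
  ready (indeg=0): [2, 4, 7]
  pop 2: indeg[1]->2 | ready=[4, 7] | order so far=[2]
  pop 4: indeg[0]->0; indeg[1]->1 | ready=[0, 7] | order so far=[2, 4]
  pop 0: indeg[3]->1; indeg[5]->0; indeg[6]->1 | ready=[5, 7] | order so far=[2, 4, 0]
  pop 5: no out-edges | ready=[7] | order so far=[2, 4, 0, 5]
  pop 7: indeg[1]->0; indeg[3]->0; indeg[6]->0 | ready=[1, 3, 6] | order so far=[2, 4, 0, 5, 7]
  pop 1: no out-edges | ready=[3, 6] | order so far=[2, 4, 0, 5, 7, 1]
  pop 3: no out-edges | ready=[6] | order so far=[2, 4, 0, 5, 7, 1, 3]
  pop 6: no out-edges | ready=[] | order so far=[2, 4, 0, 5, 7, 1, 3, 6]
  Result: [2, 4, 0, 5, 7, 1, 3, 6]

Answer: [2, 4, 0, 5, 7, 1, 3, 6]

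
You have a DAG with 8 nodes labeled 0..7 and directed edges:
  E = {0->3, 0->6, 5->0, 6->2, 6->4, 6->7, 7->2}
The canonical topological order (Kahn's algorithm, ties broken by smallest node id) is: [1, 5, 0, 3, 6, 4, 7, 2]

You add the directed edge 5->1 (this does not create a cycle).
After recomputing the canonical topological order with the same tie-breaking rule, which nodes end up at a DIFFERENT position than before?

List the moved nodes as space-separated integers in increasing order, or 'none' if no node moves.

Answer: 0 1 5

Derivation:
Old toposort: [1, 5, 0, 3, 6, 4, 7, 2]
Added edge 5->1
Recompute Kahn (smallest-id tiebreak):
  initial in-degrees: [1, 1, 2, 1, 1, 0, 1, 1]
  ready (indeg=0): [5]
  pop 5: indeg[0]->0; indeg[1]->0 | ready=[0, 1] | order so far=[5]
  pop 0: indeg[3]->0; indeg[6]->0 | ready=[1, 3, 6] | order so far=[5, 0]
  pop 1: no out-edges | ready=[3, 6] | order so far=[5, 0, 1]
  pop 3: no out-edges | ready=[6] | order so far=[5, 0, 1, 3]
  pop 6: indeg[2]->1; indeg[4]->0; indeg[7]->0 | ready=[4, 7] | order so far=[5, 0, 1, 3, 6]
  pop 4: no out-edges | ready=[7] | order so far=[5, 0, 1, 3, 6, 4]
  pop 7: indeg[2]->0 | ready=[2] | order so far=[5, 0, 1, 3, 6, 4, 7]
  pop 2: no out-edges | ready=[] | order so far=[5, 0, 1, 3, 6, 4, 7, 2]
New canonical toposort: [5, 0, 1, 3, 6, 4, 7, 2]
Compare positions:
  Node 0: index 2 -> 1 (moved)
  Node 1: index 0 -> 2 (moved)
  Node 2: index 7 -> 7 (same)
  Node 3: index 3 -> 3 (same)
  Node 4: index 5 -> 5 (same)
  Node 5: index 1 -> 0 (moved)
  Node 6: index 4 -> 4 (same)
  Node 7: index 6 -> 6 (same)
Nodes that changed position: 0 1 5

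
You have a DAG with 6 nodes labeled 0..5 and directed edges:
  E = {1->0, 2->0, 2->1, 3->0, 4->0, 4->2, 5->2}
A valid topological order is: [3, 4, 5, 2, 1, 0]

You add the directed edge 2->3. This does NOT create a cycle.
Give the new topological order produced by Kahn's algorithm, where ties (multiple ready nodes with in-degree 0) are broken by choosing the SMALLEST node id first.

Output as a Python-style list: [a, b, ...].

Answer: [4, 5, 2, 1, 3, 0]

Derivation:
Old toposort: [3, 4, 5, 2, 1, 0]
Added edge: 2->3
Position of 2 (3) > position of 3 (0). Must reorder: 2 must now come before 3.
Run Kahn's algorithm (break ties by smallest node id):
  initial in-degrees: [4, 1, 2, 1, 0, 0]
  ready (indeg=0): [4, 5]
  pop 4: indeg[0]->3; indeg[2]->1 | ready=[5] | order so far=[4]
  pop 5: indeg[2]->0 | ready=[2] | order so far=[4, 5]
  pop 2: indeg[0]->2; indeg[1]->0; indeg[3]->0 | ready=[1, 3] | order so far=[4, 5, 2]
  pop 1: indeg[0]->1 | ready=[3] | order so far=[4, 5, 2, 1]
  pop 3: indeg[0]->0 | ready=[0] | order so far=[4, 5, 2, 1, 3]
  pop 0: no out-edges | ready=[] | order so far=[4, 5, 2, 1, 3, 0]
  Result: [4, 5, 2, 1, 3, 0]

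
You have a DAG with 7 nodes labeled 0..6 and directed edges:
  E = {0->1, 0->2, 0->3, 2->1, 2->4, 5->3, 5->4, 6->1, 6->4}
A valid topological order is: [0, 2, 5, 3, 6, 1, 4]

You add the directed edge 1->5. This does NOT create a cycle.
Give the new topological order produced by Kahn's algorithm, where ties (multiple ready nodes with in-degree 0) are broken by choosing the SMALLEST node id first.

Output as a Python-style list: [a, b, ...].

Old toposort: [0, 2, 5, 3, 6, 1, 4]
Added edge: 1->5
Position of 1 (5) > position of 5 (2). Must reorder: 1 must now come before 5.
Run Kahn's algorithm (break ties by smallest node id):
  initial in-degrees: [0, 3, 1, 2, 3, 1, 0]
  ready (indeg=0): [0, 6]
  pop 0: indeg[1]->2; indeg[2]->0; indeg[3]->1 | ready=[2, 6] | order so far=[0]
  pop 2: indeg[1]->1; indeg[4]->2 | ready=[6] | order so far=[0, 2]
  pop 6: indeg[1]->0; indeg[4]->1 | ready=[1] | order so far=[0, 2, 6]
  pop 1: indeg[5]->0 | ready=[5] | order so far=[0, 2, 6, 1]
  pop 5: indeg[3]->0; indeg[4]->0 | ready=[3, 4] | order so far=[0, 2, 6, 1, 5]
  pop 3: no out-edges | ready=[4] | order so far=[0, 2, 6, 1, 5, 3]
  pop 4: no out-edges | ready=[] | order so far=[0, 2, 6, 1, 5, 3, 4]
  Result: [0, 2, 6, 1, 5, 3, 4]

Answer: [0, 2, 6, 1, 5, 3, 4]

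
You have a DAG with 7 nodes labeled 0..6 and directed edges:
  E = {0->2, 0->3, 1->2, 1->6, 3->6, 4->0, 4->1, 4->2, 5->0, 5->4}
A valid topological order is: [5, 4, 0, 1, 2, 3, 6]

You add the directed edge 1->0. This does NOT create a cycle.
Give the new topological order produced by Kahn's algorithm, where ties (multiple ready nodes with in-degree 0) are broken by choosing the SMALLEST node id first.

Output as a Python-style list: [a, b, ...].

Old toposort: [5, 4, 0, 1, 2, 3, 6]
Added edge: 1->0
Position of 1 (3) > position of 0 (2). Must reorder: 1 must now come before 0.
Run Kahn's algorithm (break ties by smallest node id):
  initial in-degrees: [3, 1, 3, 1, 1, 0, 2]
  ready (indeg=0): [5]
  pop 5: indeg[0]->2; indeg[4]->0 | ready=[4] | order so far=[5]
  pop 4: indeg[0]->1; indeg[1]->0; indeg[2]->2 | ready=[1] | order so far=[5, 4]
  pop 1: indeg[0]->0; indeg[2]->1; indeg[6]->1 | ready=[0] | order so far=[5, 4, 1]
  pop 0: indeg[2]->0; indeg[3]->0 | ready=[2, 3] | order so far=[5, 4, 1, 0]
  pop 2: no out-edges | ready=[3] | order so far=[5, 4, 1, 0, 2]
  pop 3: indeg[6]->0 | ready=[6] | order so far=[5, 4, 1, 0, 2, 3]
  pop 6: no out-edges | ready=[] | order so far=[5, 4, 1, 0, 2, 3, 6]
  Result: [5, 4, 1, 0, 2, 3, 6]

Answer: [5, 4, 1, 0, 2, 3, 6]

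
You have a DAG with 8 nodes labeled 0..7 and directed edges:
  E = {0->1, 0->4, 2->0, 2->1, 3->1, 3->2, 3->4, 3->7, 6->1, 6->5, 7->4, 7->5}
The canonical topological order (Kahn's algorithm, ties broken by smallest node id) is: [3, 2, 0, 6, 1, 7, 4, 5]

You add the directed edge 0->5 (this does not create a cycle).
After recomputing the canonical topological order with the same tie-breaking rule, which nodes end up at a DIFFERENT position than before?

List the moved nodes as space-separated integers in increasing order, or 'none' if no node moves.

Answer: none

Derivation:
Old toposort: [3, 2, 0, 6, 1, 7, 4, 5]
Added edge 0->5
Recompute Kahn (smallest-id tiebreak):
  initial in-degrees: [1, 4, 1, 0, 3, 3, 0, 1]
  ready (indeg=0): [3, 6]
  pop 3: indeg[1]->3; indeg[2]->0; indeg[4]->2; indeg[7]->0 | ready=[2, 6, 7] | order so far=[3]
  pop 2: indeg[0]->0; indeg[1]->2 | ready=[0, 6, 7] | order so far=[3, 2]
  pop 0: indeg[1]->1; indeg[4]->1; indeg[5]->2 | ready=[6, 7] | order so far=[3, 2, 0]
  pop 6: indeg[1]->0; indeg[5]->1 | ready=[1, 7] | order so far=[3, 2, 0, 6]
  pop 1: no out-edges | ready=[7] | order so far=[3, 2, 0, 6, 1]
  pop 7: indeg[4]->0; indeg[5]->0 | ready=[4, 5] | order so far=[3, 2, 0, 6, 1, 7]
  pop 4: no out-edges | ready=[5] | order so far=[3, 2, 0, 6, 1, 7, 4]
  pop 5: no out-edges | ready=[] | order so far=[3, 2, 0, 6, 1, 7, 4, 5]
New canonical toposort: [3, 2, 0, 6, 1, 7, 4, 5]
Compare positions:
  Node 0: index 2 -> 2 (same)
  Node 1: index 4 -> 4 (same)
  Node 2: index 1 -> 1 (same)
  Node 3: index 0 -> 0 (same)
  Node 4: index 6 -> 6 (same)
  Node 5: index 7 -> 7 (same)
  Node 6: index 3 -> 3 (same)
  Node 7: index 5 -> 5 (same)
Nodes that changed position: none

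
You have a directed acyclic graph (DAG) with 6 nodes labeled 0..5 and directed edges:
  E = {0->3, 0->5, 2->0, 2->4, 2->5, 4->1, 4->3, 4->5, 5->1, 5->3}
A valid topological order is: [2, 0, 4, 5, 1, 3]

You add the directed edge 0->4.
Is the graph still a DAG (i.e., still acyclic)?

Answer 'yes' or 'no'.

Given toposort: [2, 0, 4, 5, 1, 3]
Position of 0: index 1; position of 4: index 2
New edge 0->4: forward
Forward edge: respects the existing order. Still a DAG, same toposort still valid.
Still a DAG? yes

Answer: yes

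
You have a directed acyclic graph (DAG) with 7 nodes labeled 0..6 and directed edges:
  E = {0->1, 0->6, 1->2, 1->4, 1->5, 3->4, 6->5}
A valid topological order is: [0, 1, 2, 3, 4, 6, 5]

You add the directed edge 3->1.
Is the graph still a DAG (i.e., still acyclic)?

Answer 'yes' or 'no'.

Answer: yes

Derivation:
Given toposort: [0, 1, 2, 3, 4, 6, 5]
Position of 3: index 3; position of 1: index 1
New edge 3->1: backward (u after v in old order)
Backward edge: old toposort is now invalid. Check if this creates a cycle.
Does 1 already reach 3? Reachable from 1: [1, 2, 4, 5]. NO -> still a DAG (reorder needed).
Still a DAG? yes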